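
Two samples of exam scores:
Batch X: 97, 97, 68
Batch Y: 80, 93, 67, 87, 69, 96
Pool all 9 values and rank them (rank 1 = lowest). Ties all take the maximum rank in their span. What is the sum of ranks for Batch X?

20

Sorted (ascending): 67, 68, 69, 80, 87, 93, 96, 97, 97
The 2 values of 97 occupy positions 8–9 → each gets rank 9.
Batch X values → pooled ranks: 97→9, 97→9, 68→2
Rank sum = 9 + 9 + 2 = 20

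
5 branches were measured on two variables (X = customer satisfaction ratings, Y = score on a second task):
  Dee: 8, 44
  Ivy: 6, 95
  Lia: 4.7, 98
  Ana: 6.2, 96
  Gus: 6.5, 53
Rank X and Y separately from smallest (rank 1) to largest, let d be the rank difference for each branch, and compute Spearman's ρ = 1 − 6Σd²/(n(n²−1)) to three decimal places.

Ranks of variable 1: 5, 2, 1, 3, 4
Ranks of variable 2: 1, 3, 5, 4, 2
d = r₁ − r₂: 4, -1, -4, -1, 2
d²: 16, 1, 16, 1, 4; Σd² = 38
ρ = 1 − 6·38/(5·24) = 1 − 228/120 = -0.900

-0.900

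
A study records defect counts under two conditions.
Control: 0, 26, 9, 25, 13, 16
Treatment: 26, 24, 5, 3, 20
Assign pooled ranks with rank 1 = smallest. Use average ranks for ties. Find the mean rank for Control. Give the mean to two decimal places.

5.92

Sorted (ascending): 0, 3, 5, 9, 13, 16, 20, 24, 25, 26, 26
The 2 values of 26 occupy positions 10–11 → average rank (10+11)/2 = 10.5.
Control values → pooled ranks: 0→1, 26→10.5, 9→4, 25→9, 13→5, 16→6
Mean rank = (1 + 10.5 + 4 + 9 + 5 + 6) / 6 = 5.92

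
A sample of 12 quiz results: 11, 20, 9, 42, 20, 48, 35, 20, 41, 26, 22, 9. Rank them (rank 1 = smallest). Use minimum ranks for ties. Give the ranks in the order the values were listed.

3, 4, 1, 11, 4, 12, 9, 4, 10, 8, 7, 1

Sorted (ascending): 9, 9, 11, 20, 20, 20, 22, 26, 35, 41, 42, 48
The 2 values of 9 occupy positions 1–2 → each gets rank 1.
The 3 values of 20 occupy positions 4–6 → each gets rank 4.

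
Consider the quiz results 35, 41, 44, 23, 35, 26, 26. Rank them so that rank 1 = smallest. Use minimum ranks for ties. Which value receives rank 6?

41

Sorted (ascending): 23, 26, 26, 35, 35, 41, 44
The 2 values of 26 occupy positions 2–3 → each gets rank 2.
The 2 values of 35 occupy positions 4–5 → each gets rank 4.
Rank 6 → value 41.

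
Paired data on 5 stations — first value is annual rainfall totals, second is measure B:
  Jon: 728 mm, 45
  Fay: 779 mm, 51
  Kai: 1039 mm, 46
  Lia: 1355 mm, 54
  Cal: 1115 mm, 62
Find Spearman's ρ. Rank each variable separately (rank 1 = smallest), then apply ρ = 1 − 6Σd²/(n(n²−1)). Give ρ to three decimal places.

0.800

Ranks of variable 1: 1, 2, 3, 5, 4
Ranks of variable 2: 1, 3, 2, 4, 5
d = r₁ − r₂: 0, -1, 1, 1, -1
d²: 0, 1, 1, 1, 1; Σd² = 4
ρ = 1 − 6·4/(5·24) = 1 − 24/120 = 0.800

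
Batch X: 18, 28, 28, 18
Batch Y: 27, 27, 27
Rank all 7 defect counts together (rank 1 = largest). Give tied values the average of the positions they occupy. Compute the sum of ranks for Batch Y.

Sorted (descending): 28, 28, 27, 27, 27, 18, 18
The 2 values of 28 occupy positions 1–2 → average rank (1+2)/2 = 1.5.
The 3 values of 27 occupy positions 3–5 → average rank 4.
The 2 values of 18 occupy positions 6–7 → average rank (6+7)/2 = 6.5.
Batch Y values → pooled ranks: 27→4, 27→4, 27→4
Rank sum = 4 + 4 + 4 = 12

12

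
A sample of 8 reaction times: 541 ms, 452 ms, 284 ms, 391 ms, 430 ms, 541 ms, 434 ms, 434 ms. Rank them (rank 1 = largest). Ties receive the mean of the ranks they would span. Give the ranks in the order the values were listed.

Sorted (descending): 541, 541, 452, 434, 434, 430, 391, 284
The 2 values of 541 occupy positions 1–2 → average rank (1+2)/2 = 1.5.
The 2 values of 434 occupy positions 4–5 → average rank (4+5)/2 = 4.5.

1.5, 3, 8, 7, 6, 1.5, 4.5, 4.5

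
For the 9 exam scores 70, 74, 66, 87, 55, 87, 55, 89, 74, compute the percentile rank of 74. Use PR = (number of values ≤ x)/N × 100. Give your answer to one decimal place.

66.7

N = 9.
Strictly below 74: 4. Equal to 74: 2.
PR = 6/9 × 100 = 66.7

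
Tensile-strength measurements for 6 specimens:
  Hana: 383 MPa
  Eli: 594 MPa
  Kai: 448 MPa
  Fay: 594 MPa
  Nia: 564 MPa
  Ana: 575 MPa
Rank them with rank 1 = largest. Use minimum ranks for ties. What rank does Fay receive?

Sorted (descending): 594, 594, 575, 564, 448, 383
The 2 values of 594 occupy positions 1–2 → each gets rank 1.
Fay has value 594 MPa → rank 1.

1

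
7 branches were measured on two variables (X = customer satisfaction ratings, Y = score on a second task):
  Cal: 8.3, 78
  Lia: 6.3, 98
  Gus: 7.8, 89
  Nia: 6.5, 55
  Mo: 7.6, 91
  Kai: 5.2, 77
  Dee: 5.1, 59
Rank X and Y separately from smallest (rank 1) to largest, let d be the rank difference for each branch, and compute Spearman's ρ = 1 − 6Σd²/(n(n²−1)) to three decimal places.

Ranks of variable 1: 7, 3, 6, 4, 5, 2, 1
Ranks of variable 2: 4, 7, 5, 1, 6, 3, 2
d = r₁ − r₂: 3, -4, 1, 3, -1, -1, -1
d²: 9, 16, 1, 9, 1, 1, 1; Σd² = 38
ρ = 1 − 6·38/(7·48) = 1 − 228/336 = 0.321

0.321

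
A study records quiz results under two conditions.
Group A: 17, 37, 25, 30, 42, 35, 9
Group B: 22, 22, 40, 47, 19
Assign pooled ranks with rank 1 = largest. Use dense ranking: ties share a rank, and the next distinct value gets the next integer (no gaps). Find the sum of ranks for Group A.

Sorted (descending): 47, 42, 40, 37, 35, 30, 25, 22, 22, 19, 17, 9
The 2 values of 22 share dense rank 8.
Remaining distinct values take the next consecutive integers.
Group A values → pooled ranks: 17→10, 37→4, 25→7, 30→6, 42→2, 35→5, 9→11
Rank sum = 10 + 4 + 7 + 6 + 2 + 5 + 11 = 45

45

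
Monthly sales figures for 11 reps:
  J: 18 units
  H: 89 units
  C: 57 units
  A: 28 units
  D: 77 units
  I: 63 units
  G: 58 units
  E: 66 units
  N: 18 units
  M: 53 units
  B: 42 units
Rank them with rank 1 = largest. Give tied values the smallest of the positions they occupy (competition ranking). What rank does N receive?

Sorted (descending): 89, 77, 66, 63, 58, 57, 53, 42, 28, 18, 18
The 2 values of 18 occupy positions 10–11 → each gets rank 10.
N has value 18 units → rank 10.

10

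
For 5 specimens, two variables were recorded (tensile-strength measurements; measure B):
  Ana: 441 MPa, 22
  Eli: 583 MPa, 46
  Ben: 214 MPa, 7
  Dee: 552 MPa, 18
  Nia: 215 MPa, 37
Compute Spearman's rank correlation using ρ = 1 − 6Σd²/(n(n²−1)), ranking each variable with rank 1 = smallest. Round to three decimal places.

0.600

Ranks of variable 1: 3, 5, 1, 4, 2
Ranks of variable 2: 3, 5, 1, 2, 4
d = r₁ − r₂: 0, 0, 0, 2, -2
d²: 0, 0, 0, 4, 4; Σd² = 8
ρ = 1 − 6·8/(5·24) = 1 − 48/120 = 0.600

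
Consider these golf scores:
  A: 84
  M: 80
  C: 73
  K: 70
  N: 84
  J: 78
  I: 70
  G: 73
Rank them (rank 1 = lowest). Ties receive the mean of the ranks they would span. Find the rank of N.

Sorted (ascending): 70, 70, 73, 73, 78, 80, 84, 84
The 2 values of 70 occupy positions 1–2 → average rank (1+2)/2 = 1.5.
The 2 values of 73 occupy positions 3–4 → average rank (3+4)/2 = 3.5.
The 2 values of 84 occupy positions 7–8 → average rank (7+8)/2 = 7.5.
N has value 84 → rank 7.5.

7.5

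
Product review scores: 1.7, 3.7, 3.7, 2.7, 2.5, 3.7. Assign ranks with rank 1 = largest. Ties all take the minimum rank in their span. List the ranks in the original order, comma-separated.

Sorted (descending): 3.7, 3.7, 3.7, 2.7, 2.5, 1.7
The 3 values of 3.7 occupy positions 1–3 → each gets rank 1.

6, 1, 1, 4, 5, 1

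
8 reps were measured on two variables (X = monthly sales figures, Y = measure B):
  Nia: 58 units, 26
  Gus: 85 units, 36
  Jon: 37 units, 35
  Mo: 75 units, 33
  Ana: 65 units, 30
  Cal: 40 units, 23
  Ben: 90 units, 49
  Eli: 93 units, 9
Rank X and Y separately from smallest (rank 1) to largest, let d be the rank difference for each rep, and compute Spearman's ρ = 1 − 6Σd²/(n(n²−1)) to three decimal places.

0.095

Ranks of variable 1: 3, 6, 1, 5, 4, 2, 7, 8
Ranks of variable 2: 3, 7, 6, 5, 4, 2, 8, 1
d = r₁ − r₂: 0, -1, -5, 0, 0, 0, -1, 7
d²: 0, 1, 25, 0, 0, 0, 1, 49; Σd² = 76
ρ = 1 − 6·76/(8·63) = 1 − 456/504 = 0.095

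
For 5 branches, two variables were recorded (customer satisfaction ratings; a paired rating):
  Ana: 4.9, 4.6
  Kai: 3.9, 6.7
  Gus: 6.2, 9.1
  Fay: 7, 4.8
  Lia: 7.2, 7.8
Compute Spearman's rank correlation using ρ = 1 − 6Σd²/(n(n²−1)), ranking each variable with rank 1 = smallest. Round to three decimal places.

0.300

Ranks of variable 1: 2, 1, 3, 4, 5
Ranks of variable 2: 1, 3, 5, 2, 4
d = r₁ − r₂: 1, -2, -2, 2, 1
d²: 1, 4, 4, 4, 1; Σd² = 14
ρ = 1 − 6·14/(5·24) = 1 − 84/120 = 0.300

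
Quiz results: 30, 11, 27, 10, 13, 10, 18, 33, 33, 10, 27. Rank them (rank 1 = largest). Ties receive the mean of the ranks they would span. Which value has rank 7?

13

Sorted (descending): 33, 33, 30, 27, 27, 18, 13, 11, 10, 10, 10
The 2 values of 33 occupy positions 1–2 → average rank (1+2)/2 = 1.5.
The 2 values of 27 occupy positions 4–5 → average rank (4+5)/2 = 4.5.
The 3 values of 10 occupy positions 9–11 → average rank 10.
Rank 7 → value 13.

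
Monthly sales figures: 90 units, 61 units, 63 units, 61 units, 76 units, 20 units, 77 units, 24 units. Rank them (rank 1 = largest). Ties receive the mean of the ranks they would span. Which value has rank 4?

63

Sorted (descending): 90, 77, 76, 63, 61, 61, 24, 20
The 2 values of 61 occupy positions 5–6 → average rank (5+6)/2 = 5.5.
Rank 4 → value 63.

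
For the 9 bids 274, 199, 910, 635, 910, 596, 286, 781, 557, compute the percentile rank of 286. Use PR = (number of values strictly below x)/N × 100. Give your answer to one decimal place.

22.2

N = 9.
Strictly below 286: 2. Equal to 286: 1.
PR = 2/9 × 100 = 22.2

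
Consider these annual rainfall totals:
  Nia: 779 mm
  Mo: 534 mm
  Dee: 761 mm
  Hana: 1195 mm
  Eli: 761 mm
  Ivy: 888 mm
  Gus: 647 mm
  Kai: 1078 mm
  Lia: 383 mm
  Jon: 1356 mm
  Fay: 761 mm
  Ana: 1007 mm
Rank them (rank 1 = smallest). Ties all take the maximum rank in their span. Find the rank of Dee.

Sorted (ascending): 383, 534, 647, 761, 761, 761, 779, 888, 1007, 1078, 1195, 1356
The 3 values of 761 occupy positions 4–6 → each gets rank 6.
Dee has value 761 mm → rank 6.

6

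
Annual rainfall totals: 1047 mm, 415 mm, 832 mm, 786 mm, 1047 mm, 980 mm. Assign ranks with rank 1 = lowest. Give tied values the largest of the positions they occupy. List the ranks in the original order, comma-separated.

6, 1, 3, 2, 6, 4

Sorted (ascending): 415, 786, 832, 980, 1047, 1047
The 2 values of 1047 occupy positions 5–6 → each gets rank 6.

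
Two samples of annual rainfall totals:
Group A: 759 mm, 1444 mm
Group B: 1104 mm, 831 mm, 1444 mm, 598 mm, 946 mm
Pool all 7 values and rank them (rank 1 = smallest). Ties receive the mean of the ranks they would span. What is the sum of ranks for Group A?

Sorted (ascending): 598, 759, 831, 946, 1104, 1444, 1444
The 2 values of 1444 occupy positions 6–7 → average rank (6+7)/2 = 6.5.
Group A values → pooled ranks: 759→2, 1444→6.5
Rank sum = 2 + 6.5 = 8.5

8.5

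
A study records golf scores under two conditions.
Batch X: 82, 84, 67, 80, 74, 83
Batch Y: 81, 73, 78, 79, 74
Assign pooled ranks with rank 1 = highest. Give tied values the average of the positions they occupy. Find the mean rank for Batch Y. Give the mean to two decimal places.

7.10

Sorted (descending): 84, 83, 82, 81, 80, 79, 78, 74, 74, 73, 67
The 2 values of 74 occupy positions 8–9 → average rank (8+9)/2 = 8.5.
Batch Y values → pooled ranks: 81→4, 73→10, 78→7, 79→6, 74→8.5
Mean rank = (4 + 10 + 7 + 6 + 8.5) / 5 = 7.10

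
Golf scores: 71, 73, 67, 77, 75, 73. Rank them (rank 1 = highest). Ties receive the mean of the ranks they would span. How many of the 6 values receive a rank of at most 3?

2

Sorted (descending): 77, 75, 73, 73, 71, 67
The 2 values of 73 occupy positions 3–4 → average rank (3+4)/2 = 3.5.
Ranks ≤ 3: {1, 2} → 2 values.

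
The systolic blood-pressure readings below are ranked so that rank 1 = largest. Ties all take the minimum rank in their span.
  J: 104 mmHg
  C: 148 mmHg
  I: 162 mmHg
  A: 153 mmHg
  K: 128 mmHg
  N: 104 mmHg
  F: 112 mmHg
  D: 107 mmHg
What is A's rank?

2

Sorted (descending): 162, 153, 148, 128, 112, 107, 104, 104
The 2 values of 104 occupy positions 7–8 → each gets rank 7.
A has value 153 mmHg → rank 2.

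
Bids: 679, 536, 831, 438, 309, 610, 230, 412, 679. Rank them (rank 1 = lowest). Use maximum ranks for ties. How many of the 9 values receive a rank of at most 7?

Sorted (ascending): 230, 309, 412, 438, 536, 610, 679, 679, 831
The 2 values of 679 occupy positions 7–8 → each gets rank 8.
Ranks ≤ 7: {1, 2, 3, 4, 5, 6} → 6 values.

6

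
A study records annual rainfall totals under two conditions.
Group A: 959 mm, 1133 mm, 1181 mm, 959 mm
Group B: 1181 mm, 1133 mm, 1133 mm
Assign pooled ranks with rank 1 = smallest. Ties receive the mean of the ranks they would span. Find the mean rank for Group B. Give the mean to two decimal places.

Sorted (ascending): 959, 959, 1133, 1133, 1133, 1181, 1181
The 2 values of 959 occupy positions 1–2 → average rank (1+2)/2 = 1.5.
The 3 values of 1133 occupy positions 3–5 → average rank 4.
The 2 values of 1181 occupy positions 6–7 → average rank (6+7)/2 = 6.5.
Group B values → pooled ranks: 1181→6.5, 1133→4, 1133→4
Mean rank = (6.5 + 4 + 4) / 3 = 4.83

4.83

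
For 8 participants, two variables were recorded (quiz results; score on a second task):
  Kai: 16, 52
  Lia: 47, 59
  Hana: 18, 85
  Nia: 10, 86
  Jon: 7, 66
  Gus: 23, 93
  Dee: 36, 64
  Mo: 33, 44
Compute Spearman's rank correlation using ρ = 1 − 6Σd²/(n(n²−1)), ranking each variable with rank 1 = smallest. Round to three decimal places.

Ranks of variable 1: 3, 8, 4, 2, 1, 5, 7, 6
Ranks of variable 2: 2, 3, 6, 7, 5, 8, 4, 1
d = r₁ − r₂: 1, 5, -2, -5, -4, -3, 3, 5
d²: 1, 25, 4, 25, 16, 9, 9, 25; Σd² = 114
ρ = 1 − 6·114/(8·63) = 1 − 684/504 = -0.357

-0.357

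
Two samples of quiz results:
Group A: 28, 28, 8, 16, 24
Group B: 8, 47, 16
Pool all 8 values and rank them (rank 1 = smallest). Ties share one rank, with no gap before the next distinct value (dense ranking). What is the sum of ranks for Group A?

Sorted (ascending): 8, 8, 16, 16, 24, 28, 28, 47
The 2 values of 8 share dense rank 1.
The 2 values of 16 share dense rank 2.
The 2 values of 28 share dense rank 4.
Remaining distinct values take the next consecutive integers.
Group A values → pooled ranks: 28→4, 28→4, 8→1, 16→2, 24→3
Rank sum = 4 + 4 + 1 + 2 + 3 = 14

14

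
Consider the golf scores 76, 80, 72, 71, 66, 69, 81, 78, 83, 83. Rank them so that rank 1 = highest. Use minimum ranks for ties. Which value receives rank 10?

Sorted (descending): 83, 83, 81, 80, 78, 76, 72, 71, 69, 66
The 2 values of 83 occupy positions 1–2 → each gets rank 1.
Rank 10 → value 66.

66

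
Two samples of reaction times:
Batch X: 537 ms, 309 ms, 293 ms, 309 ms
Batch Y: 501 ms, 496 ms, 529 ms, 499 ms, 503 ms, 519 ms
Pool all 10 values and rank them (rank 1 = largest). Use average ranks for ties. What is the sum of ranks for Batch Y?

27

Sorted (descending): 537, 529, 519, 503, 501, 499, 496, 309, 309, 293
The 2 values of 309 occupy positions 8–9 → average rank (8+9)/2 = 8.5.
Batch Y values → pooled ranks: 501→5, 496→7, 529→2, 499→6, 503→4, 519→3
Rank sum = 5 + 7 + 2 + 6 + 4 + 3 = 27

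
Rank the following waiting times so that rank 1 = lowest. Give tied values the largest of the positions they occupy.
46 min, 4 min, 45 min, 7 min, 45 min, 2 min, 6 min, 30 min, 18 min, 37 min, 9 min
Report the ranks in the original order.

Sorted (ascending): 2, 4, 6, 7, 9, 18, 30, 37, 45, 45, 46
The 2 values of 45 occupy positions 9–10 → each gets rank 10.

11, 2, 10, 4, 10, 1, 3, 7, 6, 8, 5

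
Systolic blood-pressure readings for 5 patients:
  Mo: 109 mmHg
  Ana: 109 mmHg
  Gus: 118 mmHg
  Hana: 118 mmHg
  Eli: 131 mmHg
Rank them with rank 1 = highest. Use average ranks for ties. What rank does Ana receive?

4.5

Sorted (descending): 131, 118, 118, 109, 109
The 2 values of 118 occupy positions 2–3 → average rank (2+3)/2 = 2.5.
The 2 values of 109 occupy positions 4–5 → average rank (4+5)/2 = 4.5.
Ana has value 109 mmHg → rank 4.5.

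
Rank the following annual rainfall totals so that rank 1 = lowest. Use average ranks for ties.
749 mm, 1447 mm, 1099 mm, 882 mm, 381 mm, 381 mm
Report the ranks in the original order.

Sorted (ascending): 381, 381, 749, 882, 1099, 1447
The 2 values of 381 occupy positions 1–2 → average rank (1+2)/2 = 1.5.

3, 6, 5, 4, 1.5, 1.5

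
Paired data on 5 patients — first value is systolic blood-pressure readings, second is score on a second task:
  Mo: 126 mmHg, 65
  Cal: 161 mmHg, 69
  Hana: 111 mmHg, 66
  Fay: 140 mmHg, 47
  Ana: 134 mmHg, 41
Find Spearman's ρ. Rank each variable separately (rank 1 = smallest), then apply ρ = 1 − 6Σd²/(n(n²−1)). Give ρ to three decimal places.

0.100

Ranks of variable 1: 2, 5, 1, 4, 3
Ranks of variable 2: 3, 5, 4, 2, 1
d = r₁ − r₂: -1, 0, -3, 2, 2
d²: 1, 0, 9, 4, 4; Σd² = 18
ρ = 1 − 6·18/(5·24) = 1 − 108/120 = 0.100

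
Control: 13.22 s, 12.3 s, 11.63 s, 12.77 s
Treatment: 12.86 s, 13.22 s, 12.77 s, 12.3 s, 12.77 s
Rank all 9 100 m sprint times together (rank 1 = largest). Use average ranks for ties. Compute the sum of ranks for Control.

Sorted (descending): 13.22, 13.22, 12.86, 12.77, 12.77, 12.77, 12.3, 12.3, 11.63
The 2 values of 13.22 occupy positions 1–2 → average rank (1+2)/2 = 1.5.
The 3 values of 12.77 occupy positions 4–6 → average rank 5.
The 2 values of 12.3 occupy positions 7–8 → average rank (7+8)/2 = 7.5.
Control values → pooled ranks: 13.22→1.5, 12.3→7.5, 11.63→9, 12.77→5
Rank sum = 1.5 + 7.5 + 9 + 5 = 23

23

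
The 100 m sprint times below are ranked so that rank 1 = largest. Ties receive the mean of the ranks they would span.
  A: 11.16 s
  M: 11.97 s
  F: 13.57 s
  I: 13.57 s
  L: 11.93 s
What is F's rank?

Sorted (descending): 13.57, 13.57, 11.97, 11.93, 11.16
The 2 values of 13.57 occupy positions 1–2 → average rank (1+2)/2 = 1.5.
F has value 13.57 s → rank 1.5.

1.5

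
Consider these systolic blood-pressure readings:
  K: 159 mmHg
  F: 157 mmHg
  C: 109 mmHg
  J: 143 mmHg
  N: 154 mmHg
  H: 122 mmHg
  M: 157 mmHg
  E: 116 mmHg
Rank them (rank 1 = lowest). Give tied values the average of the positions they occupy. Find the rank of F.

Sorted (ascending): 109, 116, 122, 143, 154, 157, 157, 159
The 2 values of 157 occupy positions 6–7 → average rank (6+7)/2 = 6.5.
F has value 157 mmHg → rank 6.5.

6.5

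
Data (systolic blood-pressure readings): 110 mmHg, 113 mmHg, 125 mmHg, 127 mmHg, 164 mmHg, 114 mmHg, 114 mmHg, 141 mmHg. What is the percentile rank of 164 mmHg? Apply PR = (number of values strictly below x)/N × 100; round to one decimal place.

87.5

N = 8.
Strictly below 164: 7. Equal to 164: 1.
PR = 7/8 × 100 = 87.5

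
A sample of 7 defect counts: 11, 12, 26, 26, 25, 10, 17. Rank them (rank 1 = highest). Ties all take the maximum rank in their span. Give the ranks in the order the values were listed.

Sorted (descending): 26, 26, 25, 17, 12, 11, 10
The 2 values of 26 occupy positions 1–2 → each gets rank 2.

6, 5, 2, 2, 3, 7, 4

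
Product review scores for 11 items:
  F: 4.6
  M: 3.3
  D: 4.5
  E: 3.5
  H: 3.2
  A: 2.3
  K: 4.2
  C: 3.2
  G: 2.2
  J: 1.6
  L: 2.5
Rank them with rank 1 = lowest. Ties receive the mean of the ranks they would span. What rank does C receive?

5.5

Sorted (ascending): 1.6, 2.2, 2.3, 2.5, 3.2, 3.2, 3.3, 3.5, 4.2, 4.5, 4.6
The 2 values of 3.2 occupy positions 5–6 → average rank (5+6)/2 = 5.5.
C has value 3.2 → rank 5.5.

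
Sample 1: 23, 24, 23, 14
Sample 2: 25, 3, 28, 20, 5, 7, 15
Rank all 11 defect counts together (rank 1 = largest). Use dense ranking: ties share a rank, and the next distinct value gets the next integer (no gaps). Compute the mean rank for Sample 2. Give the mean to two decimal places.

Sorted (descending): 28, 25, 24, 23, 23, 20, 15, 14, 7, 5, 3
The 2 values of 23 share dense rank 4.
Remaining distinct values take the next consecutive integers.
Sample 2 values → pooled ranks: 25→2, 3→10, 28→1, 20→5, 5→9, 7→8, 15→6
Mean rank = (2 + 10 + 1 + 5 + 9 + 8 + 6) / 7 = 5.86

5.86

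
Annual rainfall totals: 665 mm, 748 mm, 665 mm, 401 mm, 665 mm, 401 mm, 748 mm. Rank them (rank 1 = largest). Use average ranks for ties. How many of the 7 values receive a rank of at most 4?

Sorted (descending): 748, 748, 665, 665, 665, 401, 401
The 2 values of 748 occupy positions 1–2 → average rank (1+2)/2 = 1.5.
The 3 values of 665 occupy positions 3–5 → average rank 4.
The 2 values of 401 occupy positions 6–7 → average rank (6+7)/2 = 6.5.
Ranks ≤ 4: {1.5, 1.5, 4, 4, 4} → 5 values.

5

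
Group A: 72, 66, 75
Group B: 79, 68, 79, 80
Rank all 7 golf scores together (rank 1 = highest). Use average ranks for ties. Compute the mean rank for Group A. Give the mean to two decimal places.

5.33

Sorted (descending): 80, 79, 79, 75, 72, 68, 66
The 2 values of 79 occupy positions 2–3 → average rank (2+3)/2 = 2.5.
Group A values → pooled ranks: 72→5, 66→7, 75→4
Mean rank = (5 + 7 + 4) / 3 = 5.33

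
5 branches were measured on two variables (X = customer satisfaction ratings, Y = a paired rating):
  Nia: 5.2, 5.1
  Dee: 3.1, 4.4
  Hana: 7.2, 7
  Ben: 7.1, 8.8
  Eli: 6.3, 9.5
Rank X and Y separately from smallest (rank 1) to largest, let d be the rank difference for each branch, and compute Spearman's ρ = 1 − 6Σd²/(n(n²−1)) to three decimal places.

0.600

Ranks of variable 1: 2, 1, 5, 4, 3
Ranks of variable 2: 2, 1, 3, 4, 5
d = r₁ − r₂: 0, 0, 2, 0, -2
d²: 0, 0, 4, 0, 4; Σd² = 8
ρ = 1 − 6·8/(5·24) = 1 − 48/120 = 0.600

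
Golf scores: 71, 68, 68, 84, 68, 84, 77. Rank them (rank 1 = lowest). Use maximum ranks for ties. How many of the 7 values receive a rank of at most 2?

Sorted (ascending): 68, 68, 68, 71, 77, 84, 84
The 3 values of 68 occupy positions 1–3 → each gets rank 3.
The 2 values of 84 occupy positions 6–7 → each gets rank 7.
Ranks ≤ 2: {} → 0 values.

0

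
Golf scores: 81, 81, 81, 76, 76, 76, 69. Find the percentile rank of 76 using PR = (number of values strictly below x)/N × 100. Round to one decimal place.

N = 7.
Strictly below 76: 1. Equal to 76: 3.
PR = 1/7 × 100 = 14.3

14.3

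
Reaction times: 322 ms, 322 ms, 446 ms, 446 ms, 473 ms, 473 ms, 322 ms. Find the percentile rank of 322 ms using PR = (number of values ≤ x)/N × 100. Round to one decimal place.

N = 7.
Strictly below 322: 0. Equal to 322: 3.
PR = 3/7 × 100 = 42.9

42.9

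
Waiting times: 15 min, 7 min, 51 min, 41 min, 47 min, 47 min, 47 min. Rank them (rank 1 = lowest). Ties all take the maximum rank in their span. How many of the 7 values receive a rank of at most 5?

3

Sorted (ascending): 7, 15, 41, 47, 47, 47, 51
The 3 values of 47 occupy positions 4–6 → each gets rank 6.
Ranks ≤ 5: {1, 2, 3} → 3 values.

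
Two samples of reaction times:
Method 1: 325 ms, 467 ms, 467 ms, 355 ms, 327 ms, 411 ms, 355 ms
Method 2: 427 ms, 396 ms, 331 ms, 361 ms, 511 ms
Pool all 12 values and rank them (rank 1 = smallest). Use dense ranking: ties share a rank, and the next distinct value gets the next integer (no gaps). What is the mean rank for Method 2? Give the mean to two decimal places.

6.40

Sorted (ascending): 325, 327, 331, 355, 355, 361, 396, 411, 427, 467, 467, 511
The 2 values of 355 share dense rank 4.
The 2 values of 467 share dense rank 9.
Remaining distinct values take the next consecutive integers.
Method 2 values → pooled ranks: 427→8, 396→6, 331→3, 361→5, 511→10
Mean rank = (8 + 6 + 3 + 5 + 10) / 5 = 6.40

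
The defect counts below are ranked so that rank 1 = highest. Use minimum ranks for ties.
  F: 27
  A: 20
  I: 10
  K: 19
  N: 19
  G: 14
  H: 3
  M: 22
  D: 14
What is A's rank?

3

Sorted (descending): 27, 22, 20, 19, 19, 14, 14, 10, 3
The 2 values of 19 occupy positions 4–5 → each gets rank 4.
The 2 values of 14 occupy positions 6–7 → each gets rank 6.
A has value 20 → rank 3.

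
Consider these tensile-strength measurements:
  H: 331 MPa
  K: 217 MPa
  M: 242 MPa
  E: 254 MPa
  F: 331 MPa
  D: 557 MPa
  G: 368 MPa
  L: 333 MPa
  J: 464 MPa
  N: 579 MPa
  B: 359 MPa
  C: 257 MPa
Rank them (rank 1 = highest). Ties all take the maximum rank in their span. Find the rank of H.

8

Sorted (descending): 579, 557, 464, 368, 359, 333, 331, 331, 257, 254, 242, 217
The 2 values of 331 occupy positions 7–8 → each gets rank 8.
H has value 331 MPa → rank 8.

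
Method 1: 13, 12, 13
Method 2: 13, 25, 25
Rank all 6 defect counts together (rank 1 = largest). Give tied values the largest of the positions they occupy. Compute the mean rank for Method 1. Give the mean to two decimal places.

Sorted (descending): 25, 25, 13, 13, 13, 12
The 2 values of 25 occupy positions 1–2 → each gets rank 2.
The 3 values of 13 occupy positions 3–5 → each gets rank 5.
Method 1 values → pooled ranks: 13→5, 12→6, 13→5
Mean rank = (5 + 6 + 5) / 3 = 5.33

5.33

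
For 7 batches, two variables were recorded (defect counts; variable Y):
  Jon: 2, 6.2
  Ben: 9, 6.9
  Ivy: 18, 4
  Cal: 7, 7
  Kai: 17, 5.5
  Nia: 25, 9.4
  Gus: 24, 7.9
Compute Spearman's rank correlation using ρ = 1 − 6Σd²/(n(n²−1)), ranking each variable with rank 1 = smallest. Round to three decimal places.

0.393

Ranks of variable 1: 1, 3, 5, 2, 4, 7, 6
Ranks of variable 2: 3, 4, 1, 5, 2, 7, 6
d = r₁ − r₂: -2, -1, 4, -3, 2, 0, 0
d²: 4, 1, 16, 9, 4, 0, 0; Σd² = 34
ρ = 1 − 6·34/(7·48) = 1 − 204/336 = 0.393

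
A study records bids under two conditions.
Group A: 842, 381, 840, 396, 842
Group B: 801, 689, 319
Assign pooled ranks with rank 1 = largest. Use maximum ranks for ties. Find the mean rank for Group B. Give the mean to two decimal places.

5.67

Sorted (descending): 842, 842, 840, 801, 689, 396, 381, 319
The 2 values of 842 occupy positions 1–2 → each gets rank 2.
Group B values → pooled ranks: 801→4, 689→5, 319→8
Mean rank = (4 + 5 + 8) / 3 = 5.67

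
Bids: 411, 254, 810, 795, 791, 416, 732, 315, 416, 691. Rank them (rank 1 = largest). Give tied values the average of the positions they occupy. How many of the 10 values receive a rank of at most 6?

Sorted (descending): 810, 795, 791, 732, 691, 416, 416, 411, 315, 254
The 2 values of 416 occupy positions 6–7 → average rank (6+7)/2 = 6.5.
Ranks ≤ 6: {1, 2, 3, 4, 5} → 5 values.

5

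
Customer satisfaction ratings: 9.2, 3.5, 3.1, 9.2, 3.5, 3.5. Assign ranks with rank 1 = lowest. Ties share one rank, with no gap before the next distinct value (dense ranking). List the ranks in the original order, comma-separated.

3, 2, 1, 3, 2, 2

Sorted (ascending): 3.1, 3.5, 3.5, 3.5, 9.2, 9.2
The 3 values of 3.5 share dense rank 2.
The 2 values of 9.2 share dense rank 3.
Remaining distinct values take the next consecutive integers.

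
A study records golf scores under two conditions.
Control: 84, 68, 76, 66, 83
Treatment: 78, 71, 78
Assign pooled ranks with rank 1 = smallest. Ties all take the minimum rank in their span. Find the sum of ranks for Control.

Sorted (ascending): 66, 68, 71, 76, 78, 78, 83, 84
The 2 values of 78 occupy positions 5–6 → each gets rank 5.
Control values → pooled ranks: 84→8, 68→2, 76→4, 66→1, 83→7
Rank sum = 8 + 2 + 4 + 1 + 7 = 22

22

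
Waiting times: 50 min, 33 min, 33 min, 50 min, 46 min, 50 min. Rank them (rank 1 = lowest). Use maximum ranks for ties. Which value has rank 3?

Sorted (ascending): 33, 33, 46, 50, 50, 50
The 2 values of 33 occupy positions 1–2 → each gets rank 2.
The 3 values of 50 occupy positions 4–6 → each gets rank 6.
Rank 3 → value 46.

46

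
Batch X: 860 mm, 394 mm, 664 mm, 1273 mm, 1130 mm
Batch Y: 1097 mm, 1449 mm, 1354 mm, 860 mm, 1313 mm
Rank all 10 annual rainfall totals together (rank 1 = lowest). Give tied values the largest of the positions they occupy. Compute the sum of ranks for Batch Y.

Sorted (ascending): 394, 664, 860, 860, 1097, 1130, 1273, 1313, 1354, 1449
The 2 values of 860 occupy positions 3–4 → each gets rank 4.
Batch Y values → pooled ranks: 1097→5, 1449→10, 1354→9, 860→4, 1313→8
Rank sum = 5 + 10 + 9 + 4 + 8 = 36

36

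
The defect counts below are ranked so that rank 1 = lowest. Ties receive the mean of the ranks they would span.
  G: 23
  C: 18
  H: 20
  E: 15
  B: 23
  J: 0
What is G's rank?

Sorted (ascending): 0, 15, 18, 20, 23, 23
The 2 values of 23 occupy positions 5–6 → average rank (5+6)/2 = 5.5.
G has value 23 → rank 5.5.

5.5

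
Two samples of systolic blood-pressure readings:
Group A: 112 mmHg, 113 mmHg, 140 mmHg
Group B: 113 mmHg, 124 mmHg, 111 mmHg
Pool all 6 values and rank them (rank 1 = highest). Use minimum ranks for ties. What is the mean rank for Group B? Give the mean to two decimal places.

Sorted (descending): 140, 124, 113, 113, 112, 111
The 2 values of 113 occupy positions 3–4 → each gets rank 3.
Group B values → pooled ranks: 113→3, 124→2, 111→6
Mean rank = (3 + 2 + 6) / 3 = 3.67

3.67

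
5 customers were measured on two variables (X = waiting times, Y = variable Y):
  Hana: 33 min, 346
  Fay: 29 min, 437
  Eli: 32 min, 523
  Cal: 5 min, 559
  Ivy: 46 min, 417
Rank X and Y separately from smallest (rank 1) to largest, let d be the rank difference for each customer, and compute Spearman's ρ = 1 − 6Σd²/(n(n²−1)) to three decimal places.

-0.800

Ranks of variable 1: 4, 2, 3, 1, 5
Ranks of variable 2: 1, 3, 4, 5, 2
d = r₁ − r₂: 3, -1, -1, -4, 3
d²: 9, 1, 1, 16, 9; Σd² = 36
ρ = 1 − 6·36/(5·24) = 1 − 216/120 = -0.800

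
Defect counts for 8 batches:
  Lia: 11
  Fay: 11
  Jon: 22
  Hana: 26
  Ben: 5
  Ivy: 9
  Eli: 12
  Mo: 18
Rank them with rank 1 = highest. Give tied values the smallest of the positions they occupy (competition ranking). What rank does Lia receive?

Sorted (descending): 26, 22, 18, 12, 11, 11, 9, 5
The 2 values of 11 occupy positions 5–6 → each gets rank 5.
Lia has value 11 → rank 5.

5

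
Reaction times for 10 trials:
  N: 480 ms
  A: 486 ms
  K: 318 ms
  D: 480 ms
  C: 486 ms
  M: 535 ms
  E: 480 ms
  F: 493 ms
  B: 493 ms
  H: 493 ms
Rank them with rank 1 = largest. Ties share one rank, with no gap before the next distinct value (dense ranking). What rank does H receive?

Sorted (descending): 535, 493, 493, 493, 486, 486, 480, 480, 480, 318
The 3 values of 493 share dense rank 2.
The 2 values of 486 share dense rank 3.
The 3 values of 480 share dense rank 4.
Remaining distinct values take the next consecutive integers.
H has value 493 ms → rank 2.

2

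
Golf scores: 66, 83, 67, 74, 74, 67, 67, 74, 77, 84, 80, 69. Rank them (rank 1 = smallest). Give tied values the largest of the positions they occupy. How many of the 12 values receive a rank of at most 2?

1

Sorted (ascending): 66, 67, 67, 67, 69, 74, 74, 74, 77, 80, 83, 84
The 3 values of 67 occupy positions 2–4 → each gets rank 4.
The 3 values of 74 occupy positions 6–8 → each gets rank 8.
Ranks ≤ 2: {1} → 1 value.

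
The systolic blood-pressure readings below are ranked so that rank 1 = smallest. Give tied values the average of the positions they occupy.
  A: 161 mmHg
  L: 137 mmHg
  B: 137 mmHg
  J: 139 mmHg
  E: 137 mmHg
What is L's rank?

Sorted (ascending): 137, 137, 137, 139, 161
The 3 values of 137 occupy positions 1–3 → average rank 2.
L has value 137 mmHg → rank 2.

2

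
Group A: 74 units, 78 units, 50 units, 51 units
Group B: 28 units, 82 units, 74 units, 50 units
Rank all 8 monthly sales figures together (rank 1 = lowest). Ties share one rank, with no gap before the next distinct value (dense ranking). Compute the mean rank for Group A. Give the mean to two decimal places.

3.50

Sorted (ascending): 28, 50, 50, 51, 74, 74, 78, 82
The 2 values of 50 share dense rank 2.
The 2 values of 74 share dense rank 4.
Remaining distinct values take the next consecutive integers.
Group A values → pooled ranks: 74→4, 78→5, 50→2, 51→3
Mean rank = (4 + 5 + 2 + 3) / 4 = 3.50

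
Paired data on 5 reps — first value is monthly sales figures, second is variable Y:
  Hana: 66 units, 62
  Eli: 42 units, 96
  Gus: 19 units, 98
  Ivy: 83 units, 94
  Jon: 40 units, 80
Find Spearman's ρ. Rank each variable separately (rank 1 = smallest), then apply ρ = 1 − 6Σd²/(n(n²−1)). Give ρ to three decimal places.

Ranks of variable 1: 4, 3, 1, 5, 2
Ranks of variable 2: 1, 4, 5, 3, 2
d = r₁ − r₂: 3, -1, -4, 2, 0
d²: 9, 1, 16, 4, 0; Σd² = 30
ρ = 1 − 6·30/(5·24) = 1 − 180/120 = -0.500

-0.500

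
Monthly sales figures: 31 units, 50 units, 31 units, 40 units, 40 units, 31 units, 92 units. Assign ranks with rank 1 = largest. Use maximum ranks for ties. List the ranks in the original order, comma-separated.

Sorted (descending): 92, 50, 40, 40, 31, 31, 31
The 2 values of 40 occupy positions 3–4 → each gets rank 4.
The 3 values of 31 occupy positions 5–7 → each gets rank 7.

7, 2, 7, 4, 4, 7, 1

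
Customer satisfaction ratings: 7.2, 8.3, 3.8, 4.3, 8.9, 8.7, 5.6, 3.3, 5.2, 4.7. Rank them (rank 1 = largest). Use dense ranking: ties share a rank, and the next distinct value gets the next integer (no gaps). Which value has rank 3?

8.3

Sorted (descending): 8.9, 8.7, 8.3, 7.2, 5.6, 5.2, 4.7, 4.3, 3.8, 3.3
No ties — each value takes its position as its rank.
Rank 3 → value 8.3.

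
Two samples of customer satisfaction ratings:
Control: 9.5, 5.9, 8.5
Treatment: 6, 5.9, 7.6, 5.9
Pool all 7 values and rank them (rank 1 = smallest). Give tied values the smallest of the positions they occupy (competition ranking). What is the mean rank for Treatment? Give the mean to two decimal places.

Sorted (ascending): 5.9, 5.9, 5.9, 6, 7.6, 8.5, 9.5
The 3 values of 5.9 occupy positions 1–3 → each gets rank 1.
Treatment values → pooled ranks: 6→4, 5.9→1, 7.6→5, 5.9→1
Mean rank = (4 + 1 + 5 + 1) / 4 = 2.75

2.75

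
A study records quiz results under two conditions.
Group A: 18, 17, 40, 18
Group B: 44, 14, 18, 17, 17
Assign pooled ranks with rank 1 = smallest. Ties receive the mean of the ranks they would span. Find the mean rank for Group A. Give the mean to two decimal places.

5.75

Sorted (ascending): 14, 17, 17, 17, 18, 18, 18, 40, 44
The 3 values of 17 occupy positions 2–4 → average rank 3.
The 3 values of 18 occupy positions 5–7 → average rank 6.
Group A values → pooled ranks: 18→6, 17→3, 40→8, 18→6
Mean rank = (6 + 3 + 8 + 6) / 4 = 5.75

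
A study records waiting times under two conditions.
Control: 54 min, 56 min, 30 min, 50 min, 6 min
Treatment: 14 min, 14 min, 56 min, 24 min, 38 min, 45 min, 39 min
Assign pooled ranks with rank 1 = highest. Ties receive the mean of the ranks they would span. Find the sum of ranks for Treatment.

Sorted (descending): 56, 56, 54, 50, 45, 39, 38, 30, 24, 14, 14, 6
The 2 values of 56 occupy positions 1–2 → average rank (1+2)/2 = 1.5.
The 2 values of 14 occupy positions 10–11 → average rank (10+11)/2 = 10.5.
Treatment values → pooled ranks: 14→10.5, 14→10.5, 56→1.5, 24→9, 38→7, 45→5, 39→6
Rank sum = 10.5 + 10.5 + 1.5 + 9 + 7 + 5 + 6 = 49.5

49.5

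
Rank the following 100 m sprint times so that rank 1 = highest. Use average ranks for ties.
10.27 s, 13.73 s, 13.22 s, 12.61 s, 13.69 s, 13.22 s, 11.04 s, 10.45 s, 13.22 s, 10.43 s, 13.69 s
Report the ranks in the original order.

Sorted (descending): 13.73, 13.69, 13.69, 13.22, 13.22, 13.22, 12.61, 11.04, 10.45, 10.43, 10.27
The 2 values of 13.69 occupy positions 2–3 → average rank (2+3)/2 = 2.5.
The 3 values of 13.22 occupy positions 4–6 → average rank 5.

11, 1, 5, 7, 2.5, 5, 8, 9, 5, 10, 2.5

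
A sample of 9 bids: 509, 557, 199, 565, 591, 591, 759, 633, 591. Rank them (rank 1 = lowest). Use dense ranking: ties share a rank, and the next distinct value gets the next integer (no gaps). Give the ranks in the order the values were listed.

2, 3, 1, 4, 5, 5, 7, 6, 5

Sorted (ascending): 199, 509, 557, 565, 591, 591, 591, 633, 759
The 3 values of 591 share dense rank 5.
Remaining distinct values take the next consecutive integers.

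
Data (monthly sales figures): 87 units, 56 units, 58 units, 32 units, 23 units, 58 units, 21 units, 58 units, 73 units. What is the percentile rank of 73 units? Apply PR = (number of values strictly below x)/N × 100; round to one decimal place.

N = 9.
Strictly below 73: 7. Equal to 73: 1.
PR = 7/9 × 100 = 77.8

77.8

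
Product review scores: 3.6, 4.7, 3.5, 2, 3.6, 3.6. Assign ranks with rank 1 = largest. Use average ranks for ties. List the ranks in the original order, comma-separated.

3, 1, 5, 6, 3, 3

Sorted (descending): 4.7, 3.6, 3.6, 3.6, 3.5, 2
The 3 values of 3.6 occupy positions 2–4 → average rank 3.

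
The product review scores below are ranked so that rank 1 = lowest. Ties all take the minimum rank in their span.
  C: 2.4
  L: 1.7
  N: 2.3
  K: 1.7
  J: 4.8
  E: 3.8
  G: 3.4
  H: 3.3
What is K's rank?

1

Sorted (ascending): 1.7, 1.7, 2.3, 2.4, 3.3, 3.4, 3.8, 4.8
The 2 values of 1.7 occupy positions 1–2 → each gets rank 1.
K has value 1.7 → rank 1.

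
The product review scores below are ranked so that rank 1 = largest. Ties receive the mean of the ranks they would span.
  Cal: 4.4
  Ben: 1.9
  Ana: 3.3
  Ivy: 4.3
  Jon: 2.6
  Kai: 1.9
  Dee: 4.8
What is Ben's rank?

Sorted (descending): 4.8, 4.4, 4.3, 3.3, 2.6, 1.9, 1.9
The 2 values of 1.9 occupy positions 6–7 → average rank (6+7)/2 = 6.5.
Ben has value 1.9 → rank 6.5.

6.5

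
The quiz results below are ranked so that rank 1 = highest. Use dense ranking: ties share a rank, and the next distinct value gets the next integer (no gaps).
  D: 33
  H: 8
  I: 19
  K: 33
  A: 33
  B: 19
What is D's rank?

1

Sorted (descending): 33, 33, 33, 19, 19, 8
The 3 values of 33 share dense rank 1.
The 2 values of 19 share dense rank 2.
Remaining distinct values take the next consecutive integers.
D has value 33 → rank 1.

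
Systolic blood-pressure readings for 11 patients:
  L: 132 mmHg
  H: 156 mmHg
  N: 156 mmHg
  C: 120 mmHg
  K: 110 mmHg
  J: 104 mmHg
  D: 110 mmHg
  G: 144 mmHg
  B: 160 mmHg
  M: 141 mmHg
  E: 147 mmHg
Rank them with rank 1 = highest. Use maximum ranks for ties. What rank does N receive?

3

Sorted (descending): 160, 156, 156, 147, 144, 141, 132, 120, 110, 110, 104
The 2 values of 156 occupy positions 2–3 → each gets rank 3.
The 2 values of 110 occupy positions 9–10 → each gets rank 10.
N has value 156 mmHg → rank 3.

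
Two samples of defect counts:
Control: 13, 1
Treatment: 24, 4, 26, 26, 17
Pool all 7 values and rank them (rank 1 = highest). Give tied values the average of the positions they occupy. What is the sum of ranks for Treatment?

16

Sorted (descending): 26, 26, 24, 17, 13, 4, 1
The 2 values of 26 occupy positions 1–2 → average rank (1+2)/2 = 1.5.
Treatment values → pooled ranks: 24→3, 4→6, 26→1.5, 26→1.5, 17→4
Rank sum = 3 + 6 + 1.5 + 1.5 + 4 = 16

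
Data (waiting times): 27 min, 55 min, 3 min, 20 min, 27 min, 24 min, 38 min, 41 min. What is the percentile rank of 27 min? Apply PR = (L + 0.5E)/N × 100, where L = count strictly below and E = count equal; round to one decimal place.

50.0

N = 8.
Strictly below 27: 3. Equal to 27: 2.
PR = (3 + 0.5·2)/8 × 100 = 50.0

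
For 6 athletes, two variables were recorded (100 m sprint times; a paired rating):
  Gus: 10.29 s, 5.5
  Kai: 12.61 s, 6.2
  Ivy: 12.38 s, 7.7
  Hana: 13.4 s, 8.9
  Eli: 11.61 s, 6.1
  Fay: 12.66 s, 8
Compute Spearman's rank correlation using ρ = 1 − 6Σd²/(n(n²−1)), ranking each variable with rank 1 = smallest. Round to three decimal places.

0.943

Ranks of variable 1: 1, 4, 3, 6, 2, 5
Ranks of variable 2: 1, 3, 4, 6, 2, 5
d = r₁ − r₂: 0, 1, -1, 0, 0, 0
d²: 0, 1, 1, 0, 0, 0; Σd² = 2
ρ = 1 − 6·2/(6·35) = 1 − 12/210 = 0.943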